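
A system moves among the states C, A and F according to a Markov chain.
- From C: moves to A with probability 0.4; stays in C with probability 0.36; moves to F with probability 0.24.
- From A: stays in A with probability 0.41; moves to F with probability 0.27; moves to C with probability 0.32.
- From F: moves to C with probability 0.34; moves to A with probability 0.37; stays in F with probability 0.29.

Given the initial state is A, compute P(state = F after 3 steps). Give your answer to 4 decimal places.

0.2652

Propagate the distribution vector 3 steps from A.
After 0 steps: (0.0000, 1.0000, 0.0000)
After 1 step: (0.3200, 0.4100, 0.2700)
After 2 steps: (0.3382, 0.3960, 0.2658)
After 3 steps: (0.3388, 0.3960, 0.2652)
P(in F after 3 steps) = 0.2652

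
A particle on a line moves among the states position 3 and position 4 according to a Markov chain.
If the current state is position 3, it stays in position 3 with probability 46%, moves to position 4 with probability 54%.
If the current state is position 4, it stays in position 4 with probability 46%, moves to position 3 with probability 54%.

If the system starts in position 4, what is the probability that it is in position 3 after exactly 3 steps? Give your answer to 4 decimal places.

0.5003

Propagate the distribution vector 3 steps from position 4.
After 0 steps: (0.0000, 1.0000)
After 1 step: (0.5400, 0.4600)
After 2 steps: (0.4968, 0.5032)
After 3 steps: (0.5003, 0.4997)
P(in position 3 after 3 steps) = 0.5003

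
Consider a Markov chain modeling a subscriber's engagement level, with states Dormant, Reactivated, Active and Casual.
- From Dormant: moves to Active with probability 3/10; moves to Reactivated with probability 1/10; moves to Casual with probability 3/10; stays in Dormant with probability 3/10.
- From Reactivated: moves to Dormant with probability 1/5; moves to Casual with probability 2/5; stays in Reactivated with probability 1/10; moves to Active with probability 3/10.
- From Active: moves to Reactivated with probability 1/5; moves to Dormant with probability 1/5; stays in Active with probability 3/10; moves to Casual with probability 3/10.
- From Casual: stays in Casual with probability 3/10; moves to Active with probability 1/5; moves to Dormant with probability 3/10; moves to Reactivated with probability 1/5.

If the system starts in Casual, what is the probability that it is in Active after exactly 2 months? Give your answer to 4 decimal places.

0.2700

Propagate the distribution vector 2 months from Casual.
After 0 months: (0.0000, 0.0000, 0.0000, 1.0000)
After 1 month: (0.3000, 0.2000, 0.2000, 0.3000)
After 2 months: (0.2600, 0.1500, 0.2700, 0.3200)
P(in Active after 2 months) = 0.2700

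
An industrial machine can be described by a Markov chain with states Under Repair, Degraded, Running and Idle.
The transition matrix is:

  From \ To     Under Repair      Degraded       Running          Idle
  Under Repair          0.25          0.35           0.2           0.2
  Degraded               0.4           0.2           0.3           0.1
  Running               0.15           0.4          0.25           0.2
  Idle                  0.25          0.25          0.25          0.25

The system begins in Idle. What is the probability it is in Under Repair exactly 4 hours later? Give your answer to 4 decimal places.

0.2696

Propagate the distribution vector 4 hours from Idle.
After 0 hours: (0.0000, 0.0000, 0.0000, 1.0000)
After 1 hour: (0.2500, 0.2500, 0.2500, 0.2500)
After 2 hours: (0.2625, 0.3000, 0.2500, 0.1875)
After 3 hours: (0.2700, 0.2988, 0.2519, 0.1794)
After 4 hours: (0.2696, 0.2998, 0.2514, 0.1791)
P(in Under Repair after 4 hours) = 0.2696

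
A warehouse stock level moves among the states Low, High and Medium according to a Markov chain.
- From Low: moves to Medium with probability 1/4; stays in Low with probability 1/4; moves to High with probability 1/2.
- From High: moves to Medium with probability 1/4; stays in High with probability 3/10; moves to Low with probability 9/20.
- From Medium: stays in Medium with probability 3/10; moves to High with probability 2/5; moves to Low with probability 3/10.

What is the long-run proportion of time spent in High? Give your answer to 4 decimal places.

0.3947

Let the stationary distribution be π with π = πP and π_1 + π_2 + π_3 = 1.
π_1 = 0.25·π_1 + 0.45·π_2 + 0.3·π_3
π_2 = 0.5·π_1 + 0.3·π_2 + 0.4·π_3
Solving with the normalization constraint gives π = (0.3421, 0.3947, 0.2632).
So the stationary probability of High is 0.3947.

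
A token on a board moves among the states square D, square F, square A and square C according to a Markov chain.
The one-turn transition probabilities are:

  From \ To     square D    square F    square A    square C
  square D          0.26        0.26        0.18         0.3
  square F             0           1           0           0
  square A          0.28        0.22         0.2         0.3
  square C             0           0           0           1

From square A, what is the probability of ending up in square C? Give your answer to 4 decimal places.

Let h(s) be the probability of absorption at square C starting from transient state s. Then h(square C) = 1 and h(square F) = 0. By first-step analysis:
h(square D) = 0.26·h(square D) + 0.26·0 + 0.18·h(square A) + 0.3·1
h(square A) = 0.28·h(square D) + 0.22·0 + 0.2·h(square A) + 0.3·1
Solving: h(square D) = 0.5428, h(square A) = 0.5650.
Starting from square A, the probability is 0.5650.

0.5650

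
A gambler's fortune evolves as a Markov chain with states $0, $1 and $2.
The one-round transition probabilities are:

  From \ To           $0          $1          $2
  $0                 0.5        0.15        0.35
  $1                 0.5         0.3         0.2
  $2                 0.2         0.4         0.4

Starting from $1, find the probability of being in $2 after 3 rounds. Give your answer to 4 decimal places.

Propagate the distribution vector 3 rounds from $1.
After 0 rounds: (0.0000, 1.0000, 0.0000)
After 1 round: (0.5000, 0.3000, 0.2000)
After 2 rounds: (0.4400, 0.2450, 0.3150)
After 3 rounds: (0.4055, 0.2655, 0.3290)
P(in $2 after 3 rounds) = 0.3290

0.3290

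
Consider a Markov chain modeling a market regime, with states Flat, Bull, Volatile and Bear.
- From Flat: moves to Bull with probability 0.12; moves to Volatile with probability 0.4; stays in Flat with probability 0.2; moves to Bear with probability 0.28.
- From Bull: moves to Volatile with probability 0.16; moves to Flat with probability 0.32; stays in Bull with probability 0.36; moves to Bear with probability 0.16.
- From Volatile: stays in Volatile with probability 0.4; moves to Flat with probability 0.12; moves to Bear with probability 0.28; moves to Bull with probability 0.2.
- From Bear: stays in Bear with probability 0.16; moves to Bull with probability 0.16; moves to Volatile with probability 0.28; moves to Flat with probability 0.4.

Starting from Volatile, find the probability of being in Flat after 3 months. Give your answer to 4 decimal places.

Propagate the distribution vector 3 months from Volatile.
After 0 months: (0.0000, 0.0000, 1.0000, 0.0000)
After 1 month: (0.1200, 0.2000, 0.4000, 0.2800)
After 2 months: (0.2480, 0.2112, 0.3184, 0.2224)
After 3 months: (0.2444, 0.2051, 0.3226, 0.2280)
P(in Flat after 3 months) = 0.2444

0.2444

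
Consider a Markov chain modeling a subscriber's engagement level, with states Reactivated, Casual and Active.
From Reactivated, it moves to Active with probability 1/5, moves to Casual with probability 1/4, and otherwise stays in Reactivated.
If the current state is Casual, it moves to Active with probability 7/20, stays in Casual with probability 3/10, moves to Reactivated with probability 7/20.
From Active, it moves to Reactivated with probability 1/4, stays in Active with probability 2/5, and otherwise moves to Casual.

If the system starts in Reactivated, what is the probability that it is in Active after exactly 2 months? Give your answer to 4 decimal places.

0.2775

Sum over the intermediate state after 1 month:
P = P(Reactivated→Reactivated)·P(Reactivated→Active) + P(Reactivated→Casual)·P(Casual→Active) + P(Reactivated→Active)·P(Active→Active)
  = 0.55×0.2 + 0.25×0.35 + 0.2×0.4
  = 0.1100 + 0.0875 + 0.0800 = 0.2775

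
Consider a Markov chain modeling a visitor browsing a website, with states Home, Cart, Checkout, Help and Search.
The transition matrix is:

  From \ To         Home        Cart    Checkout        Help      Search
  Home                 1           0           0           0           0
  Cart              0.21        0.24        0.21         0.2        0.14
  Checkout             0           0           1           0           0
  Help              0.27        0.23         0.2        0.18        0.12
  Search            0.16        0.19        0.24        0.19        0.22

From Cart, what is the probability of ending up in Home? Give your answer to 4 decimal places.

Let h(s) be the probability of absorption at Home starting from transient state s. Then h(Home) = 1 and h(Checkout) = 0. By first-step analysis:
h(Cart) = 0.21·1 + 0.24·h(Cart) + 0.21·0 + 0.2·h(Help) + 0.14·h(Search)
h(Help) = 0.27·1 + 0.23·h(Cart) + 0.2·0 + 0.18·h(Help) + 0.12·h(Search)
h(Search) = 0.16·1 + 0.19·h(Cart) + 0.24·0 + 0.19·h(Help) + 0.22·h(Search)
Solving: h(Cart) = 0.5021, h(Help) = 0.5372, h(Search) = 0.4583.
Starting from Cart, the probability is 0.5021.

0.5021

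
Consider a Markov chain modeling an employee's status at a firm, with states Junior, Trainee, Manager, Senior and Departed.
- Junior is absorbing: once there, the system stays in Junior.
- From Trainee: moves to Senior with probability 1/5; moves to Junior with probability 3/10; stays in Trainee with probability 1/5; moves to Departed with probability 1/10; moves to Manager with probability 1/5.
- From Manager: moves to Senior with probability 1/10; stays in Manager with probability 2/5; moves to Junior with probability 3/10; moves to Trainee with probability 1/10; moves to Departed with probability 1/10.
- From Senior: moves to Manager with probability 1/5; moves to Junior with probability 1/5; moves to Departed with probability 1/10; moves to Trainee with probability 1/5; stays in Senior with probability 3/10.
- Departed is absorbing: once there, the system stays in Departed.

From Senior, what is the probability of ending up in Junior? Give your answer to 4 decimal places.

0.7080

Let h(s) be the probability of absorption at Junior starting from transient state s. Then h(Junior) = 1 and h(Departed) = 0. By first-step analysis:
h(Trainee) = 0.3·1 + 0.2·h(Trainee) + 0.2·h(Manager) + 0.2·h(Senior) + 0.1·0
h(Manager) = 0.3·1 + 0.1·h(Trainee) + 0.4·h(Manager) + 0.1·h(Senior) + 0.1·0
h(Senior) = 0.2·1 + 0.2·h(Trainee) + 0.2·h(Manager) + 0.3·h(Senior) + 0.1·0
Solving: h(Trainee) = 0.7372, h(Manager) = 0.7409, h(Senior) = 0.7080.
Starting from Senior, the probability is 0.7080.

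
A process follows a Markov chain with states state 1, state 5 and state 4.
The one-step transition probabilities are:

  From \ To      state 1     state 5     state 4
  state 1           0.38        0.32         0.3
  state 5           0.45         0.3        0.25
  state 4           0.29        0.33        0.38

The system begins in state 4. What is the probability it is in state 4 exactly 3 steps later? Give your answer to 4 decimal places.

0.3093

Propagate the distribution vector 3 steps from state 4.
After 0 steps: (0.0000, 0.0000, 1.0000)
After 1 step: (0.2900, 0.3300, 0.3800)
After 2 steps: (0.3689, 0.3172, 0.3139)
After 3 steps: (0.3740, 0.3168, 0.3093)
P(in state 4 after 3 steps) = 0.3093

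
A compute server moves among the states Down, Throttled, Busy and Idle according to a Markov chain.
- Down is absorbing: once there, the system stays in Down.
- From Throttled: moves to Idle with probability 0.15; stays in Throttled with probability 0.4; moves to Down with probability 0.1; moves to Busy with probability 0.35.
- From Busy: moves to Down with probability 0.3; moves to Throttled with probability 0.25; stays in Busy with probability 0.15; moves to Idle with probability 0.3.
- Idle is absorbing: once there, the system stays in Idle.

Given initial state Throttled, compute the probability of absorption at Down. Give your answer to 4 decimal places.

Let h(s) be the probability of absorption at Down starting from transient state s. Then h(Down) = 1 and h(Idle) = 0. By first-step analysis:
h(Throttled) = 0.1·1 + 0.4·h(Throttled) + 0.35·h(Busy) + 0.15·0
h(Busy) = 0.3·1 + 0.25·h(Throttled) + 0.15·h(Busy) + 0.3·0
Solving: h(Throttled) = 0.4497, h(Busy) = 0.4852.
Starting from Throttled, the probability is 0.4497.

0.4497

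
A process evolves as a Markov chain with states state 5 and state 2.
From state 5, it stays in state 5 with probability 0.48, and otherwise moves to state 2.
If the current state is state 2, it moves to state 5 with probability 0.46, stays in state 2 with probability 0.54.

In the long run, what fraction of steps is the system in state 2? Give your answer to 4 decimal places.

Let the stationary distribution be π with π = πP and π_1 + π_2 = 1.
π_1 = 0.48·π_1 + 0.46·π_2
Solving with the normalization constraint gives π = (0.4694, 0.5306).
So the stationary probability of state 2 is 0.5306.

0.5306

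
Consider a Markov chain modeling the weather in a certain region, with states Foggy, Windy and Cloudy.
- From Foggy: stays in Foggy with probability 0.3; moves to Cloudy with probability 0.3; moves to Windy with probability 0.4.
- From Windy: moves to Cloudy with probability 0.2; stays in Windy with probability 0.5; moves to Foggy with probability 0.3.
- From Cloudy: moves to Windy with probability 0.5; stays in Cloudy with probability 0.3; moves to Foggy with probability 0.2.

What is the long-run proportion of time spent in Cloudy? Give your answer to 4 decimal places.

Let the stationary distribution be π with π = πP and π_1 + π_2 + π_3 = 1.
π_1 = 0.3·π_1 + 0.3·π_2 + 0.2·π_3
π_2 = 0.4·π_1 + 0.5·π_2 + 0.5·π_3
Solving with the normalization constraint gives π = (0.2747, 0.4725, 0.2527).
So the stationary probability of Cloudy is 0.2527.

0.2527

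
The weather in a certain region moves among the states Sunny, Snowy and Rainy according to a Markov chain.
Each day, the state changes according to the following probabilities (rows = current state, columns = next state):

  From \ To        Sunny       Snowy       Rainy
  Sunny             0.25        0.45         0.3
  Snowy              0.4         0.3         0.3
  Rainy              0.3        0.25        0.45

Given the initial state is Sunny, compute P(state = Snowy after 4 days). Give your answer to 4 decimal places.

Propagate the distribution vector 4 days from Sunny.
After 0 days: (1.0000, 0.0000, 0.0000)
After 1 day: (0.2500, 0.4500, 0.3000)
After 2 days: (0.3325, 0.3225, 0.3450)
After 3 days: (0.3156, 0.3326, 0.3518)
After 4 days: (0.3175, 0.3298, 0.3528)
P(in Snowy after 4 days) = 0.3298

0.3298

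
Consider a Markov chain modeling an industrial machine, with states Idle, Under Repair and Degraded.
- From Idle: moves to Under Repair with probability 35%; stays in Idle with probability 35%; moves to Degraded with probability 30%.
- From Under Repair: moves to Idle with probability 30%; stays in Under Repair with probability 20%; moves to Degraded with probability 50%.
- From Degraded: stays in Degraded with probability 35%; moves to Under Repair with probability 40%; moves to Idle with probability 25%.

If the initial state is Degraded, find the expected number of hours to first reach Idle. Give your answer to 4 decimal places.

Let t(s) be the expected number of hours to first reach Idle from state s, with t(Idle) = 0. Conditioning on the first hour:
t(Under Repair) = 1 + 0.2·t(Under Repair) + 0.5·t(Degraded)
t(Degraded) = 1 + 0.4·t(Under Repair) + 0.35·t(Degraded)
Solving: t(Under Repair) = 3.5938, t(Degraded) = 3.7500.
Expected hours from Degraded to Idle: 3.7500.

3.7500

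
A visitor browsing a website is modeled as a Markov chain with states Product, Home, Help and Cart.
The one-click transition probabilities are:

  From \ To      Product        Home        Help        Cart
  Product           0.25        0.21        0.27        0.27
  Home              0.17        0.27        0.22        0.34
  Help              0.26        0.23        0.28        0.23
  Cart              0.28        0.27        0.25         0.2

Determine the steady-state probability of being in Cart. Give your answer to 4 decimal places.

0.2589

Let the stationary distribution be π with π = πP and π_1 + π_2 + π_3 + π_4 = 1.
π_1 = 0.25·π_1 + 0.17·π_2 + 0.26·π_3 + 0.28·π_4
π_2 = 0.21·π_1 + 0.27·π_2 + 0.23·π_3 + 0.27·π_4
π_3 = 0.27·π_1 + 0.22·π_2 + 0.28·π_3 + 0.25·π_4
Solving with the normalization constraint gives π = (0.2407, 0.2454, 0.2551, 0.2589).
So the stationary probability of Cart is 0.2589.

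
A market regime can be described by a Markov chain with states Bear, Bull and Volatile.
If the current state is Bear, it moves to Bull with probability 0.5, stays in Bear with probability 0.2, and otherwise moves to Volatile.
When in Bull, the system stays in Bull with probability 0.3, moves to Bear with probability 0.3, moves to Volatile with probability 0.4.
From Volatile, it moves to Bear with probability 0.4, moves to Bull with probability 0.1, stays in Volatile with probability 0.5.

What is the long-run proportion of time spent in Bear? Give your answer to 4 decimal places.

0.3100

Let the stationary distribution be π with π = πP and π_1 + π_2 + π_3 = 1.
π_1 = 0.2·π_1 + 0.3·π_2 + 0.4·π_3
π_2 = 0.5·π_1 + 0.3·π_2 + 0.1·π_3
Solving with the normalization constraint gives π = (0.3100, 0.2800, 0.4100).
So the stationary probability of Bear is 0.3100.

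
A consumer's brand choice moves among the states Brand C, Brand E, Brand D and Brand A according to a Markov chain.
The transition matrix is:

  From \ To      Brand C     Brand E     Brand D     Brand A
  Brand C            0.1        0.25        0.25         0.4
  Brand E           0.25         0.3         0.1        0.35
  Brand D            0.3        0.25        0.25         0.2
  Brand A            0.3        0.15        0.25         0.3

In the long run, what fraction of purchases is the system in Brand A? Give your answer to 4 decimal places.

0.3140

Let the stationary distribution be π with π = πP and π_1 + π_2 + π_3 + π_4 = 1.
π_1 = 0.1·π_1 + 0.25·π_2 + 0.3·π_3 + 0.3·π_4
π_2 = 0.25·π_1 + 0.3·π_2 + 0.25·π_3 + 0.15·π_4
π_3 = 0.25·π_1 + 0.1·π_2 + 0.25·π_3 + 0.25·π_4
Solving with the normalization constraint gives π = (0.2404, 0.2301, 0.2155, 0.3140).
So the stationary probability of Brand A is 0.3140.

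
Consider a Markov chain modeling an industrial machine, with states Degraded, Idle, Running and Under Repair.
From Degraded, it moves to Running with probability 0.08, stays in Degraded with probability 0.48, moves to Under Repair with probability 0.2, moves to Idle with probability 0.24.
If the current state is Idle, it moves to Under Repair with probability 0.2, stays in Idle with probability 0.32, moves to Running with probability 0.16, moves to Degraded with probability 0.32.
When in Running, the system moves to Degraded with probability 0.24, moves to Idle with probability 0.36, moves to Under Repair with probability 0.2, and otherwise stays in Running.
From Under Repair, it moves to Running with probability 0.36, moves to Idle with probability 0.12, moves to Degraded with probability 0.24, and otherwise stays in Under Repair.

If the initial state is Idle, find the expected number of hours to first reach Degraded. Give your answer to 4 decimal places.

3.5008

Let t(s) be the expected number of hours to first reach Degraded from state s, with t(Degraded) = 0. Conditioning on the first hour:
t(Idle) = 1 + 0.32·t(Idle) + 0.16·t(Running) + 0.2·t(Under Repair)
t(Running) = 1 + 0.36·t(Idle) + 0.2·t(Running) + 0.2·t(Under Repair)
t(Under Repair) = 1 + 0.12·t(Idle) + 0.36·t(Running) + 0.28·t(Under Repair)
Solving: t(Idle) = 3.5008, t(Running) = 3.7925, t(Under Repair) = 3.8686.
Expected hours from Idle to Degraded: 3.5008.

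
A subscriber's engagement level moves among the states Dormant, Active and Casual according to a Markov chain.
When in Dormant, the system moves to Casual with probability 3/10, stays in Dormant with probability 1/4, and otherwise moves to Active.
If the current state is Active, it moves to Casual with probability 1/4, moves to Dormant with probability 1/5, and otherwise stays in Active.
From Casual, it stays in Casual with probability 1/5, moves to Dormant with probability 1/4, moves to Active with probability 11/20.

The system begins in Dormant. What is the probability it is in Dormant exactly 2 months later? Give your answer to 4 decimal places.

Sum over the intermediate state after 1 month:
P = P(Dormant→Dormant)·P(Dormant→Dormant) + P(Dormant→Active)·P(Active→Dormant) + P(Dormant→Casual)·P(Casual→Dormant)
  = 0.25×0.25 + 0.45×0.2 + 0.3×0.25
  = 0.0625 + 0.0900 + 0.0750 = 0.2275

0.2275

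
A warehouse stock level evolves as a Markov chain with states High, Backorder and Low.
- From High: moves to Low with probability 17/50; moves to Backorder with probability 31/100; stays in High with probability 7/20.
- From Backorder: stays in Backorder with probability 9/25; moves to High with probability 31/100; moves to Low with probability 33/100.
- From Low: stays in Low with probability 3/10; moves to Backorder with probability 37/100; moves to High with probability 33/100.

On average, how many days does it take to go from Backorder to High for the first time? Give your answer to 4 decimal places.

3.1605

Let t(s) be the expected number of days to first reach High from state s, with t(High) = 0. Conditioning on the first day:
t(Backorder) = 1 + 0.36·t(Backorder) + 0.33·t(Low)
t(Low) = 1 + 0.37·t(Backorder) + 0.3·t(Low)
Solving: t(Backorder) = 3.1605, t(Low) = 3.0991.
Expected days from Backorder to High: 3.1605.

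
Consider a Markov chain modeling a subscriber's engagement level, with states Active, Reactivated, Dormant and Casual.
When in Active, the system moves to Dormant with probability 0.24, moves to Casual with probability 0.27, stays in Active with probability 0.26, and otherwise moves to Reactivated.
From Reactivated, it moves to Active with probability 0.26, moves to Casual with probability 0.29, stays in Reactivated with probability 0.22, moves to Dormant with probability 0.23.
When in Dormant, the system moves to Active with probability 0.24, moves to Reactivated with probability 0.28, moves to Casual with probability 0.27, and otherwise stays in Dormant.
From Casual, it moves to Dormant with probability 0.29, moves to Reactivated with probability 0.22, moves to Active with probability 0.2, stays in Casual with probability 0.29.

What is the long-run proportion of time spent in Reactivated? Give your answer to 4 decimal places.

0.2370

Let the stationary distribution be π with π = πP and π_1 + π_2 + π_3 + π_4 = 1.
π_1 = 0.26·π_1 + 0.26·π_2 + 0.24·π_3 + 0.2·π_4
π_2 = 0.23·π_1 + 0.22·π_2 + 0.28·π_3 + 0.22·π_4
π_3 = 0.24·π_1 + 0.23·π_2 + 0.21·π_3 + 0.29·π_4
Solving with the normalization constraint gives π = (0.2383, 0.2370, 0.2443, 0.2803).
So the stationary probability of Reactivated is 0.2370.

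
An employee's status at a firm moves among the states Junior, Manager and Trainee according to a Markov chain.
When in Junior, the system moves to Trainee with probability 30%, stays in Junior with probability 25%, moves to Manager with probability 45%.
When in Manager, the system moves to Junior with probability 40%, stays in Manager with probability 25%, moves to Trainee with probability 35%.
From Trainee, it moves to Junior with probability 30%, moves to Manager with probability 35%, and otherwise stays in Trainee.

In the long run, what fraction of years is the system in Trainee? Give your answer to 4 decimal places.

0.3341

Let the stationary distribution be π with π = πP and π_1 + π_2 + π_3 = 1.
π_1 = 0.25·π_1 + 0.4·π_2 + 0.3·π_3
π_2 = 0.45·π_1 + 0.25·π_2 + 0.35·π_3
Solving with the normalization constraint gives π = (0.3188, 0.3472, 0.3341).
So the stationary probability of Trainee is 0.3341.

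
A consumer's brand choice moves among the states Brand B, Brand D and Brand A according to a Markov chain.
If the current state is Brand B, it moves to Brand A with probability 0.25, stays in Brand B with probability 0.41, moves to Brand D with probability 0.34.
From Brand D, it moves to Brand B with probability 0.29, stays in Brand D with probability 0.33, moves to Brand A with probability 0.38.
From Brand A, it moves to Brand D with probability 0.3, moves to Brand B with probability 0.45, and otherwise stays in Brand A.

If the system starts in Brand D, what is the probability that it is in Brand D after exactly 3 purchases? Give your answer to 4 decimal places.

Propagate the distribution vector 3 purchases from Brand D.
After 0 purchases: (0.0000, 1.0000, 0.0000)
After 1 purchase: (0.2900, 0.3300, 0.3800)
After 2 purchases: (0.3856, 0.3215, 0.2929)
After 3 purchases: (0.3831, 0.3251, 0.2918)
P(in Brand D after 3 purchases) = 0.3251

0.3251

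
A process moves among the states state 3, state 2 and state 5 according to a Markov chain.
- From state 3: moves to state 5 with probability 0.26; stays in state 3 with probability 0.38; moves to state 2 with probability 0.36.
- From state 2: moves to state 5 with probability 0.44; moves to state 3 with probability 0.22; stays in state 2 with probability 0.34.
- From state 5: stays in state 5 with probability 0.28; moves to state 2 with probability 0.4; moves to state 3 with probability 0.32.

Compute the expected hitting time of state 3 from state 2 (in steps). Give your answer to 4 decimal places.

Let t(s) be the expected number of steps to first reach state 3 from state s, with t(state 3) = 0. Conditioning on the first step:
t(state 2) = 1 + 0.34·t(state 2) + 0.44·t(state 5)
t(state 5) = 1 + 0.4·t(state 2) + 0.28·t(state 5)
Solving: t(state 2) = 3.8770, t(state 5) = 3.5428.
Expected steps from state 2 to state 3: 3.8770.

3.8770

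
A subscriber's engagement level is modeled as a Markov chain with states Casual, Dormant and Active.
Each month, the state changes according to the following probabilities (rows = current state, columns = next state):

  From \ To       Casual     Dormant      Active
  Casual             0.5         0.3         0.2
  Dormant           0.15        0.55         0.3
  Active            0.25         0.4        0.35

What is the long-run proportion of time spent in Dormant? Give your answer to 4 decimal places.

Let the stationary distribution be π with π = πP and π_1 + π_2 + π_3 = 1.
π_1 = 0.5·π_1 + 0.15·π_2 + 0.25·π_3
π_2 = 0.3·π_1 + 0.55·π_2 + 0.4·π_3
Solving with the normalization constraint gives π = (0.2749, 0.4382, 0.2869).
So the stationary probability of Dormant is 0.4382.

0.4382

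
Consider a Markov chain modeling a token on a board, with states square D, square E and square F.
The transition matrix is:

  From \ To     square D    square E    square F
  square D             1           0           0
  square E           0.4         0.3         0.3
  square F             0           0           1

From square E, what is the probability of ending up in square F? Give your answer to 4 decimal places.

0.4286

Let h(s) be the probability of absorption at square F starting from transient state s. Then h(square F) = 1 and h(square D) = 0. By first-step analysis:
h(square E) = 0.4·0 + 0.3·h(square E) + 0.3·1
Solving: h(square E) = 0.4286.
Starting from square E, the probability is 0.4286.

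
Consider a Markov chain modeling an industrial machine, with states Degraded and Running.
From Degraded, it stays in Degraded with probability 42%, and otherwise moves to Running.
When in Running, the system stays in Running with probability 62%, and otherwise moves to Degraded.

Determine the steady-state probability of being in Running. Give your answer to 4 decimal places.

Let the stationary distribution be π with π = πP and π_1 + π_2 = 1.
π_1 = 0.42·π_1 + 0.38·π_2
Solving with the normalization constraint gives π = (0.3958, 0.6042).
So the stationary probability of Running is 0.6042.

0.6042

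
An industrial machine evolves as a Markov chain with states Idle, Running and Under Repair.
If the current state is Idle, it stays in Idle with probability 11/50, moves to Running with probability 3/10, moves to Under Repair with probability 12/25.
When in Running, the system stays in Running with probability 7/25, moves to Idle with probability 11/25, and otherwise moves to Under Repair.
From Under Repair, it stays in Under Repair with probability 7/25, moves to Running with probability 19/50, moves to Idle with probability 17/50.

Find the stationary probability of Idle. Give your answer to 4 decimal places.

Let the stationary distribution be π with π = πP and π_1 + π_2 + π_3 = 1.
π_1 = 0.22·π_1 + 0.44·π_2 + 0.34·π_3
π_2 = 0.3·π_1 + 0.28·π_2 + 0.38·π_3
Solving with the normalization constraint gives π = (0.3323, 0.3213, 0.3465).
So the stationary probability of Idle is 0.3323.

0.3323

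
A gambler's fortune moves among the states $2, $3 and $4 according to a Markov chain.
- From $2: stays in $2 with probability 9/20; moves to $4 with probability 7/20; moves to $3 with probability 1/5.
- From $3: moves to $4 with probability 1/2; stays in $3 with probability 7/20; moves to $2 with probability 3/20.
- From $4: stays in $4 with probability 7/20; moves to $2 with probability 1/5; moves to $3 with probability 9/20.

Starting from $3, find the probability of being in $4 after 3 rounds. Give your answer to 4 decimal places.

0.4066

Propagate the distribution vector 3 rounds from $3.
After 0 rounds: (0.0000, 1.0000, 0.0000)
After 1 round: (0.1500, 0.3500, 0.5000)
After 2 rounds: (0.2200, 0.3775, 0.4025)
After 3 rounds: (0.2361, 0.3573, 0.4066)
P(in $4 after 3 rounds) = 0.4066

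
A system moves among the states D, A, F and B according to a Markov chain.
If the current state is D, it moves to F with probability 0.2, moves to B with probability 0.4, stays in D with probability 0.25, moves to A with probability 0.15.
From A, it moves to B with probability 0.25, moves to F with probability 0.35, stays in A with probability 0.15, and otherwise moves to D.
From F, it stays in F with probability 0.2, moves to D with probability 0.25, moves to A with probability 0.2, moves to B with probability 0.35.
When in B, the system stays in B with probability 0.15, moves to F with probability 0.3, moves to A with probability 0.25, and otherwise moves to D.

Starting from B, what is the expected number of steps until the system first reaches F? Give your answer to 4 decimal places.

3.5398

Let t(s) be the expected number of steps to first reach F from state s, with t(F) = 0. Conditioning on the first step:
t(D) = 1 + 0.25·t(D) + 0.15·t(A) + 0.4·t(B)
t(A) = 1 + 0.25·t(D) + 0.15·t(A) + 0.25·t(B)
t(B) = 1 + 0.3·t(D) + 0.25·t(A) + 0.15·t(B)
Solving: t(D) = 3.8938, t(A) = 3.3628, t(B) = 3.5398.
Expected steps from B to F: 3.5398.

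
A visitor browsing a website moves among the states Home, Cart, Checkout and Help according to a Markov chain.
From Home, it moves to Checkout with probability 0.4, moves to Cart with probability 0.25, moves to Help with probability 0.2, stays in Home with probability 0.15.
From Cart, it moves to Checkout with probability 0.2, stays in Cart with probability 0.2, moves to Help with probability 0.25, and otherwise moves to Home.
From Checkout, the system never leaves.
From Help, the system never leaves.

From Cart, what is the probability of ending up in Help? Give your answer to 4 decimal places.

0.4768

Let h(s) be the probability of absorption at Help starting from transient state s. Then h(Help) = 1 and h(Checkout) = 0. By first-step analysis:
h(Home) = 0.15·h(Home) + 0.25·h(Cart) + 0.4·0 + 0.2·1
h(Cart) = 0.35·h(Home) + 0.2·h(Cart) + 0.2·0 + 0.25·1
Solving: h(Home) = 0.3755, h(Cart) = 0.4768.
Starting from Cart, the probability is 0.4768.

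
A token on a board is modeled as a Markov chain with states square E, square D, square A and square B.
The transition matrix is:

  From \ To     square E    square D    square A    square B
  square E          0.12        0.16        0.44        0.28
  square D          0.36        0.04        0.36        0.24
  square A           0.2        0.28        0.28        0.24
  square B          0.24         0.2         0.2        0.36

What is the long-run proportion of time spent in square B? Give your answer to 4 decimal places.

0.2829

Let the stationary distribution be π with π = πP and π_1 + π_2 + π_3 + π_4 = 1.
π_1 = 0.12·π_1 + 0.36·π_2 + 0.2·π_3 + 0.24·π_4
π_2 = 0.16·π_1 + 0.04·π_2 + 0.28·π_3 + 0.2·π_4
π_3 = 0.44·π_1 + 0.36·π_2 + 0.28·π_3 + 0.2·π_4
Solving with the normalization constraint gives π = (0.2232, 0.1860, 0.3080, 0.2829).
So the stationary probability of square B is 0.2829.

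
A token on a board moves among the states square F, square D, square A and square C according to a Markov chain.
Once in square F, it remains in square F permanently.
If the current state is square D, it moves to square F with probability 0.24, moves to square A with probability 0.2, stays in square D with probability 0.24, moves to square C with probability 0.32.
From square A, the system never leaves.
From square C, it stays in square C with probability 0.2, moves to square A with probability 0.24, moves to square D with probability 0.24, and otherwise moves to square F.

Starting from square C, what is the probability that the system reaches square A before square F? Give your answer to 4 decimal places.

0.4337

Let h(s) be the probability of absorption at square A starting from transient state s. Then h(square A) = 1 and h(square F) = 0. By first-step analysis:
h(square D) = 0.24·0 + 0.24·h(square D) + 0.2·1 + 0.32·h(square C)
h(square C) = 0.32·0 + 0.24·h(square D) + 0.24·1 + 0.2·h(square C)
Solving: h(square D) = 0.4458, h(square C) = 0.4337.
Starting from square C, the probability is 0.4337.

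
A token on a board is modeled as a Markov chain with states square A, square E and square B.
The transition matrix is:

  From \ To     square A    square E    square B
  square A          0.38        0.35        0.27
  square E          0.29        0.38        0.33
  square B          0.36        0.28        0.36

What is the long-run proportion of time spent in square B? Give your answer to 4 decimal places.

Let the stationary distribution be π with π = πP and π_1 + π_2 + π_3 = 1.
π_1 = 0.38·π_1 + 0.29·π_2 + 0.36·π_3
π_2 = 0.35·π_1 + 0.38·π_2 + 0.28·π_3
Solving with the normalization constraint gives π = (0.3432, 0.3378, 0.3190).
So the stationary probability of square B is 0.3190.

0.3190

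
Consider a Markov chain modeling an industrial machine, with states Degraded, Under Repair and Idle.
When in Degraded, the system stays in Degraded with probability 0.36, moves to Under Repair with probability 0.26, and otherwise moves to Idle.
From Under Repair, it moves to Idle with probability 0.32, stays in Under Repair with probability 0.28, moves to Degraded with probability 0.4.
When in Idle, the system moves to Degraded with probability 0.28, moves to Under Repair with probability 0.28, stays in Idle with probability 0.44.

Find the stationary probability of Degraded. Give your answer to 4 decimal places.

Let the stationary distribution be π with π = πP and π_1 + π_2 + π_3 = 1.
π_1 = 0.36·π_1 + 0.4·π_2 + 0.28·π_3
π_2 = 0.26·π_1 + 0.28·π_2 + 0.28·π_3
Solving with the normalization constraint gives π = (0.3400, 0.2732, 0.3868).
So the stationary probability of Degraded is 0.3400.

0.3400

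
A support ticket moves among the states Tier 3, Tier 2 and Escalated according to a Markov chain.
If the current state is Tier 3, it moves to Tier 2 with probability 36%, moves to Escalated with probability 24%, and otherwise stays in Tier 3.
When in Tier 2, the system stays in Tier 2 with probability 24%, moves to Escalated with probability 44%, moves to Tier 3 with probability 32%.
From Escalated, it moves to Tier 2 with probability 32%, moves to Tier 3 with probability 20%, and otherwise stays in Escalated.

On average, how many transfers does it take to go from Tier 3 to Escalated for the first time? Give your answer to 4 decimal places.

3.2864

Let t(s) be the expected number of transfers to first reach Escalated from state s, with t(Escalated) = 0. Conditioning on the first transfer:
t(Tier 3) = 1 + 0.4·t(Tier 3) + 0.36·t(Tier 2)
t(Tier 2) = 1 + 0.32·t(Tier 3) + 0.24·t(Tier 2)
Solving: t(Tier 3) = 3.2864, t(Tier 2) = 2.6995.
Expected transfers from Tier 3 to Escalated: 3.2864.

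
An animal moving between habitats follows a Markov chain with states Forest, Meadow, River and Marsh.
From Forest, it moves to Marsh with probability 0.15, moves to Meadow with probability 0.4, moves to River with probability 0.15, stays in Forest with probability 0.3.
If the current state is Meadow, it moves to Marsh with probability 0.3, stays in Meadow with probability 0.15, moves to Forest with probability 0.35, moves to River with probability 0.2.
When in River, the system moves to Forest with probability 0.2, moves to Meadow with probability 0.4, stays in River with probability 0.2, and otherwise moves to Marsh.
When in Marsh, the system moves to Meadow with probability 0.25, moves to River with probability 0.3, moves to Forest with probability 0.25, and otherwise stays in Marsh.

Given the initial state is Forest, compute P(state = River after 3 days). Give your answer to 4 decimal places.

0.2076

Propagate the distribution vector 3 days from Forest.
After 0 days: (1.0000, 0.0000, 0.0000, 0.0000)
After 1 day: (0.3000, 0.4000, 0.1500, 0.1500)
After 2 days: (0.2975, 0.2775, 0.2000, 0.2250)
After 3 days: (0.2826, 0.2969, 0.2076, 0.2129)
P(in River after 3 days) = 0.2076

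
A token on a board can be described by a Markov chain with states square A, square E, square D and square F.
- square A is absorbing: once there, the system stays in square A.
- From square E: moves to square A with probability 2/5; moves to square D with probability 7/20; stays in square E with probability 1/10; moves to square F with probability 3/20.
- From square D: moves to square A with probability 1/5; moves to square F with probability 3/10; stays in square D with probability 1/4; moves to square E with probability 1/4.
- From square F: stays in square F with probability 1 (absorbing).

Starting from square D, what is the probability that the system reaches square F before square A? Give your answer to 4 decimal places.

0.5234

Let h(s) be the probability of absorption at square F starting from transient state s. Then h(square F) = 1 and h(square A) = 0. By first-step analysis:
h(square E) = 0.4·0 + 0.1·h(square E) + 0.35·h(square D) + 0.15·1
h(square D) = 0.2·0 + 0.25·h(square E) + 0.25·h(square D) + 0.3·1
Solving: h(square E) = 0.3702, h(square D) = 0.5234.
Starting from square D, the probability is 0.5234.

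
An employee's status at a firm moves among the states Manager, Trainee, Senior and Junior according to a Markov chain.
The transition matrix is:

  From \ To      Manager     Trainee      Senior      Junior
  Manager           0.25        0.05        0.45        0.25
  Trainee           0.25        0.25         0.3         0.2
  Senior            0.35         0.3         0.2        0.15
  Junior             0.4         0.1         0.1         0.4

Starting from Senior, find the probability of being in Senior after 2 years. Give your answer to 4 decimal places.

Propagate the distribution vector 2 years from Senior.
After 0 years: (0.0000, 0.0000, 1.0000, 0.0000)
After 1 year: (0.3500, 0.3000, 0.2000, 0.1500)
After 2 years: (0.2925, 0.1675, 0.3025, 0.2375)
P(in Senior after 2 years) = 0.3025

0.3025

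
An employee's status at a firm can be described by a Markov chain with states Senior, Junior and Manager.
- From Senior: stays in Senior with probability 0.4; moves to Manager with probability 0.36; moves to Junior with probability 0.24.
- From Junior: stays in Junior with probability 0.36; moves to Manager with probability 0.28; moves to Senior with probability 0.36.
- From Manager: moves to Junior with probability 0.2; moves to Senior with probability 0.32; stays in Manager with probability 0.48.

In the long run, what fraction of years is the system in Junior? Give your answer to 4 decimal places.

Let the stationary distribution be π with π = πP and π_1 + π_2 + π_3 = 1.
π_1 = 0.4·π_1 + 0.36·π_2 + 0.32·π_3
π_2 = 0.24·π_1 + 0.36·π_2 + 0.2·π_3
Solving with the normalization constraint gives π = (0.3589, 0.2552, 0.3859).
So the stationary probability of Junior is 0.2552.

0.2552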